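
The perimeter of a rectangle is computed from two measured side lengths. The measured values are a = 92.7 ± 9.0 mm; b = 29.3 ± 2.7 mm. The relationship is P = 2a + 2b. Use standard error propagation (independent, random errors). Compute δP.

Sums and differences: (δP)² = Σ (cᵢ δxᵢ)².
  (2·δa)² = 324;  (2·δb)² = 29.2
δP = √(353) = 18.8 mm

18.8 mm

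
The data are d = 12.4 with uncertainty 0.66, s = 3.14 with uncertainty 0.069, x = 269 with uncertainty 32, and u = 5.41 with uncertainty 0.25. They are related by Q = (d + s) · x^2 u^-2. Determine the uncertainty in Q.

Let w = d + s = 15.5. δw = √(δd² + δs²) = √(0.436 + 0.00476) = 0.664, so δw/w = 0.0427.
Q is then a monomial in w, x, u:
δQ/Q = √((δw/w)² + (2·δx/x)² + (-2·δu/u)²) = √(0.00182 + 0.0566 + 0.00854) = 0.259
Q = 38400, so δQ = 0.259 × 38400 = 9940.

9940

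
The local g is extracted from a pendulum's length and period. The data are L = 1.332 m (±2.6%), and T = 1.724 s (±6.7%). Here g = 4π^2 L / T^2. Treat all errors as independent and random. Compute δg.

Products/powers → add relative errors in quadrature, weighted by exponent:
  (1·δL/L)² = (1×0.0260)² = 0.000676;  (-2·δT/T)² = (-2×0.0670)² = 0.0180
δg/g = √(0.0186) = 0.136
g = 17.69 m/s^2, so δg = 0.136 × 17.69 = 2.42 m/s^2.

2.42 m/s^2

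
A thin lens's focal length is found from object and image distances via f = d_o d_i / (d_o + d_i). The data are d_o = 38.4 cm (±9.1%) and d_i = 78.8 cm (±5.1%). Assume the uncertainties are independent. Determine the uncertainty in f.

1.64 cm

∂f/∂d_o = (d_i/(d_o+d_i))² = 0.452;  ∂f/∂d_i = (d_o/(d_o+d_i))² = 0.107
δf = √((∂f/∂d_o · δd_o)² + (∂f/∂d_i · δd_i)²) = √(2.50 + 0.186) = 1.64 cm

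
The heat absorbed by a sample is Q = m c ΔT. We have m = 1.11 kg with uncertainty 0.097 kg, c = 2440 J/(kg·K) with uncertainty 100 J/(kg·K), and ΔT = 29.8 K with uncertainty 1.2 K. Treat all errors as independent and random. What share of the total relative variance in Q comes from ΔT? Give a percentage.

(δQ/Q)² = (1·δm/m)² + (1·δc/c)² + (1·δΔT/ΔT)²
  m term: (1×0.0874)² = 0.00764
  c term: (1×0.0410)² = 0.00168
  ΔT term: (1×0.0403)² = 0.00162
Total = 0.0109. Share from ΔT = 0.00162/0.0109 = 0.148.

14.8%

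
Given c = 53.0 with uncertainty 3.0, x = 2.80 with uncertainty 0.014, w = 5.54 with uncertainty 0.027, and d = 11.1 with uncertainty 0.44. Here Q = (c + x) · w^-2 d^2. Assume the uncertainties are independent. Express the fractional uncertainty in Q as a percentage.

Let u = c + x = 55.8. δu = √(δc² + δx²) = √(9.00 + 0.000196) = 3.00, so δu/u = 0.0538.
Q is then a monomial in u, w, d:
δQ/Q = √((δu/u)² + (-2·δw/w)² + (2·δd/d)²) = √(0.00289 + 9.5e-05 + 0.00629) = 0.0963

9.63%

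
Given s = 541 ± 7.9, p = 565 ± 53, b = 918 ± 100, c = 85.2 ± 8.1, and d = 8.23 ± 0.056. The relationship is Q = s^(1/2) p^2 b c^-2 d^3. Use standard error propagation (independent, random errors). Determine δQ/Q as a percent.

28.9%

Since Q is a product/quotient, work with relative uncertainties:
  (½·δs/s)² = (0.5×0.0146)² = 5.33e-05;  (2·δp/p)² = (2×0.0938)² = 0.0352;  (1·δb/b)² = (1×0.109)² = 0.0119;  (-2·δc/c)² = (-2×0.0951)² = 0.0362;  (3·δd/d)² = (3×0.00680)² = 0.000417
δQ/Q = √(0.0837) = 0.289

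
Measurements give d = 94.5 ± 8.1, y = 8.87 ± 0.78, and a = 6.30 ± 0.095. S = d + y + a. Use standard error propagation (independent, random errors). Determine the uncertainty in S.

S is a linear combination, so absolute uncertainties add in quadrature:
  (δd)² = 65.6;  (δy)² = 0.608;  (δa)² = 0.00903
δS = √(66.2) = 8.14

8.14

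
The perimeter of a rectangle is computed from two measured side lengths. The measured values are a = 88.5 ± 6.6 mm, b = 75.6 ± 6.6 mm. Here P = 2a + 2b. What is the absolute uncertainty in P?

18.7 mm

Absolute uncertainties add in quadrature for a linear combination:
  (2·δa)² = 174;  (2·δb)² = 174
δP = √(348) = 18.7 mm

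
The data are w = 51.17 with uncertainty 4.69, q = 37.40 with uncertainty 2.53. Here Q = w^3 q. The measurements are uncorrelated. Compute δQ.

Q is a product of powers, so relative uncertainties combine in quadrature:
  (3·δw/w)² = (3×0.0917)² = 0.0756;  (1·δq/q)² = (1×0.0676)² = 0.00458
δQ/Q = √(0.0802) = 0.283
Q = 5.011e+06, so δQ = 0.283 × 5.011e+06 = 1.42e+06.

1.42e+06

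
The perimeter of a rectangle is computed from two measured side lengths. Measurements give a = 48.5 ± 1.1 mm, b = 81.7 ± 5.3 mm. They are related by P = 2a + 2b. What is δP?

10.8 mm

For a sum/difference, combine absolute errors in quadrature:
  (2·δa)² = 4.84;  (2·δb)² = 112
δP = √(117) = 10.8 mm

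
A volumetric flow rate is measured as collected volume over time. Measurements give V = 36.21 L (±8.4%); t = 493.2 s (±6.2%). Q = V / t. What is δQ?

Relative error in a monomial: (δQ/Q)² = Σ (nᵢ · δxᵢ/xᵢ)².
  (1·δV/V)² = (1×0.0840)² = 0.00706;  (-1·δt/t)² = (-1×0.0620)² = 0.00384
δQ/Q = √(0.0109) = 0.104
Q = 0.07342 L/s, so δQ = 0.104 × 0.07342 = 0.00767 L/s.

0.00767 L/s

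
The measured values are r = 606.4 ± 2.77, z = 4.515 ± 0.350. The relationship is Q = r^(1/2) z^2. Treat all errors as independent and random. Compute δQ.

77.8

Since Q is a product/quotient, work with relative uncertainties:
  (½·δr/r)² = (0.5×0.00457)² = 5.22e-06;  (2·δz/z)² = (2×0.0775)² = 0.0240
δQ/Q = √(0.0240) = 0.155
Q = 502.0, so δQ = 0.155 × 502.0 = 77.8.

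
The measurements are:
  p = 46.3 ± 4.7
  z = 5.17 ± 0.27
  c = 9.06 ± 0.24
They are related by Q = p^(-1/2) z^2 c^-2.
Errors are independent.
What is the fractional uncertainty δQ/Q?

For a monomial Q ∝ p^(-1/2), z^2, c^-2, fractional errors add in quadrature:
  (−½·δp/p)² = (-0.5×0.102)² = 0.00258;  (2·δz/z)² = (2×0.0522)² = 0.0109;  (-2·δc/c)² = (-2×0.0265)² = 0.00281
δQ/Q = √(0.0163) = 0.128

0.128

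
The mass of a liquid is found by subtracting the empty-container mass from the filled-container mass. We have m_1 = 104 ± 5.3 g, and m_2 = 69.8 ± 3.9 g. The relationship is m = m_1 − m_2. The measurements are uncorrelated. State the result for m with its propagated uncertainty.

m is a linear combination, so absolute uncertainties add in quadrature:
  (δm_1)² = 28.1;  (δm_2)² = 15.2
δm = √(43.3) = 6.58 g
m = 34.2 g.

34.2 ± 6.58 g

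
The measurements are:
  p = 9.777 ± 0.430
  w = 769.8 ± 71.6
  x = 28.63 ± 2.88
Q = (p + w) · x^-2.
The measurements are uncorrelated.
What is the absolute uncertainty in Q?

0.210

Let u = p + w = 779.6. δu = √(δp² + δw²) = √(0.185 + 5130) = 71.6, so δu/u = 0.0918.
Q is then a monomial in u, x:
δQ/Q = √((δu/u)² + (-2·δx/x)²) = √(0.00844 + 0.0405) = 0.221
Q = 0.9511, so δQ = 0.221 × 0.9511 = 0.210.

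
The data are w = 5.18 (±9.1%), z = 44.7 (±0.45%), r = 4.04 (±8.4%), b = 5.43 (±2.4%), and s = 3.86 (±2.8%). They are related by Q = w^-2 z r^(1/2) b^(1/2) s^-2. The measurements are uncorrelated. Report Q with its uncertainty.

0.524 ± 0.102

Products/powers → add relative errors in quadrature, weighted by exponent:
  (-2·δw/w)² = (-2×0.0910)² = 0.0331;  (1·δz/z)² = (1×0.00450)² = 2.03e-05;  (½·δr/r)² = (0.5×0.0840)² = 0.00176;  (½·δb/b)² = (0.5×0.0240)² = 0.000144;  (-2·δs/s)² = (-2×0.0280)² = 0.00314
δQ/Q = √(0.0382) = 0.195
Q = 0.524, so δQ = 0.195 × 0.524 = 0.102.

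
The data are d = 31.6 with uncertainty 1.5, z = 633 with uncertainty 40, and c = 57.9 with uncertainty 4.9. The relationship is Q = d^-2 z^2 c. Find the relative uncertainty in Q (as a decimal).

0.179

For a monomial Q ∝ d^-2, z^2, c, fractional errors add in quadrature:
  (-2·δd/d)² = (-2×0.0475)² = 0.00901;  (2·δz/z)² = (2×0.0632)² = 0.0160;  (1·δc/c)² = (1×0.0846)² = 0.00716
δQ/Q = √(0.0321) = 0.179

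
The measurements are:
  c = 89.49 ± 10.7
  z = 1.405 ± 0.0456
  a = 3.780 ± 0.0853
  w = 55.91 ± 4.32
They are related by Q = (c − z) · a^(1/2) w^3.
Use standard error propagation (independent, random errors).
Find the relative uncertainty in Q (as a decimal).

Let u = c − z = 88.08. δu = √(δc² + δz²) = √(114 + 0.00208) = 10.7, so δu/u = 0.121.
Q is then a monomial in u, a, w:
δQ/Q = √((δu/u)² + (½·δa/a)² + (3·δw/w)²) = √(0.0148 + 0.000127 + 0.0537) = 0.262

0.262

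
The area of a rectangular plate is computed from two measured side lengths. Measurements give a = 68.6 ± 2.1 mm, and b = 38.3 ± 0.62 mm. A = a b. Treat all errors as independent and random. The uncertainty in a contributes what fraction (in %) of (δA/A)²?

(δA/A)² = (1·δa/a)² + (1·δb/b)²
  a term: (1×0.0306)² = 0.000937
  b term: (1×0.0162)² = 0.000262
Total = 0.00120. Share from a = 0.000937/0.00120 = 0.781.

78.1%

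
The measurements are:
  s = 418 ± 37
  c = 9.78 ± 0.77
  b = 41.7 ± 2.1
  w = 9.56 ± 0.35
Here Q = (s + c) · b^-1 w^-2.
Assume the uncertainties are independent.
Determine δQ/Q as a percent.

12.4%

Let u = s + c = 428. δu = √(δs² + δc²) = √(1370 + 0.593) = 37.0, so δu/u = 0.0865.
Q is then a monomial in u, b, w:
δQ/Q = √((δu/u)² + (-1·δb/b)² + (-2·δw/w)²) = √(0.00748 + 0.00254 + 0.00536) = 0.124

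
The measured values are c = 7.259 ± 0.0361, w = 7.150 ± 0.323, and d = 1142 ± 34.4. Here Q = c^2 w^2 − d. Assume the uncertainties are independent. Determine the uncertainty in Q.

247

Let p = c^2·w^2 = 2694. δp/p = √((2·δc/c)² + (2·δw/w)²) = √(9.89e-05 + 0.00816) = 0.0909, so δp = 245.
Q = p − d: δQ = √(δp² + δd²) = √(60000 + 1180) = 247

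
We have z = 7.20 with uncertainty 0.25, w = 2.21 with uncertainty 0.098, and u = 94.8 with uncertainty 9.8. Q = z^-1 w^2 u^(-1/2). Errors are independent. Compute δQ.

0.00755

Products/powers → add relative errors in quadrature, weighted by exponent:
  (-1·δz/z)² = (-1×0.0347)² = 0.00121;  (2·δw/w)² = (2×0.0443)² = 0.00787;  (−½·δu/u)² = (-0.5×0.103)² = 0.00267
δQ/Q = √(0.0117) = 0.108
Q = 0.0697, so δQ = 0.108 × 0.0697 = 0.00755.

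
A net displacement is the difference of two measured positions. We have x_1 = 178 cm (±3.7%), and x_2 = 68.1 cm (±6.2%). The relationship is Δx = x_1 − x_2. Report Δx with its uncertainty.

Sums and differences: (δΔx)² = Σ (cᵢ δxᵢ)².
  (δx_1)² = 43.4;  (δx_2)² = 17.8
δΔx = √(61.2) = 7.82 cm
Δx = 110 cm.

110 ± 7.82 cm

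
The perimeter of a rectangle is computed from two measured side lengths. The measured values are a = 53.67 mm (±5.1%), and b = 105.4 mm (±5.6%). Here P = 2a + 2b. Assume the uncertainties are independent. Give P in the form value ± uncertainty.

318.1 ± 13.0 mm

Each term contributes (cᵢ δxᵢ)² to (δP)²:
  (2·δa)² = 30.0;  (2·δb)² = 139
δP = √(169) = 13.0 mm
P = 318.1 mm.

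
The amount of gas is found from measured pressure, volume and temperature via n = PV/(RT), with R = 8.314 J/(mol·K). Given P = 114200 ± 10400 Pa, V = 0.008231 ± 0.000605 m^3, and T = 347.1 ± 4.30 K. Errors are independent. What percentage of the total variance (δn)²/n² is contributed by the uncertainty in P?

59.9%

(δn/n)² = (1·δP/P)² + (1·δV/V)² + (-1·δT/T)²
  P term: (1×0.0911)² = 0.00829
  V term: (1×0.0735)² = 0.00540
  T term: (-1×0.0124)² = 0.000153
Total = 0.0138. Share from P = 0.00829/0.0138 = 0.599.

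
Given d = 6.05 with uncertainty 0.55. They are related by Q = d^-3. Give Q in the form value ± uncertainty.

For a monomial Q ∝ d^-3, fractional errors add in quadrature:
  (-3·δd/d)² = (-3×0.0909)² = 0.0744
δQ/Q = √(0.0744) = 0.273
Q = 0.00452, so δQ = 0.273 × 0.00452 = 0.00123.

0.00452 ± 0.00123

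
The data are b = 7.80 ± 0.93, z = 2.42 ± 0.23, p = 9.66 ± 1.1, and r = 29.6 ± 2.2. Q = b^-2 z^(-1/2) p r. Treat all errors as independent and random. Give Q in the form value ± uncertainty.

3.02 ± 0.842

Q is a product of powers, so relative uncertainties combine in quadrature:
  (-2·δb/b)² = (-2×0.119)² = 0.0569;  (−½·δz/z)² = (-0.5×0.0950)² = 0.00226;  (1·δp/p)² = (1×0.114)² = 0.0130;  (1·δr/r)² = (1×0.0743)² = 0.00552
δQ/Q = √(0.0776) = 0.279
Q = 3.02, so δQ = 0.279 × 3.02 = 0.842.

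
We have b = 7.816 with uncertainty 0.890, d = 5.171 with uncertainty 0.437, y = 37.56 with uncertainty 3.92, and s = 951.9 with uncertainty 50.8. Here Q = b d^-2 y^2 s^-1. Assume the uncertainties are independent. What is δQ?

Each factor contributes (exponent × relative error)² to (δQ/Q)²:
  (1·δb/b)² = (1×0.114)² = 0.0130;  (-2·δd/d)² = (-2×0.0845)² = 0.0286;  (2·δy/y)² = (2×0.104)² = 0.0436;  (-1·δs/s)² = (-1×0.0534)² = 0.00285
δQ/Q = √(0.0880) = 0.297
Q = 0.4332, so δQ = 0.297 × 0.4332 = 0.128.

0.128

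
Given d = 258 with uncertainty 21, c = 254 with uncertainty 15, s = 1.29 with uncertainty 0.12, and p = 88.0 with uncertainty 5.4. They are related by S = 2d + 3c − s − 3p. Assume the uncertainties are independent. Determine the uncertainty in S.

S is a linear combination, so absolute uncertainties add in quadrature:
  (2·δd)² = 1760;  (3·δc)² = 2020;  (δs)² = 0.0144;  (3·δp)² = 262
δS = √(4050) = 63.7

63.7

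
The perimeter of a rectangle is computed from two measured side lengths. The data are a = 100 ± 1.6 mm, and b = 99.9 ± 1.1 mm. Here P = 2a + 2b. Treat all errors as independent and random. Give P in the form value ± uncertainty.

400 ± 3.88 mm

For a sum/difference, combine absolute errors in quadrature:
  (2·δa)² = 10.2;  (2·δb)² = 4.84
δP = √(15.1) = 3.88 mm
P = 400 mm.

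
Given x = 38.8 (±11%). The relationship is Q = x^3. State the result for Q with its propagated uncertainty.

58400 ± 19300

Q is a product of powers, so relative uncertainties combine in quadrature:
  (3·δx/x)² = (3×0.110)² = 0.109
δQ/Q = √(0.109) = 0.330
Q = 58400, so δQ = 0.330 × 58400 = 19300.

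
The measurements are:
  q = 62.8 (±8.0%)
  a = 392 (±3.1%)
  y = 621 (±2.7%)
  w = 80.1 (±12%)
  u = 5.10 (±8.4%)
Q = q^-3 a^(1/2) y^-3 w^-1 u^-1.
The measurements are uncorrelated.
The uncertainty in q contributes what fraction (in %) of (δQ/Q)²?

(δQ/Q)² = (-3·δq/q)² + (½·δa/a)² + (-3·δy/y)² + (-1·δw/w)² + (-1·δu/u)²
  q term: (-3×0.0800)² = 0.0576
  a term: (0.5×0.0310)² = 0.000240
  y term: (-3×0.0270)² = 0.00656
  w term: (-1×0.120)² = 0.0144
  u term: (-1×0.0840)² = 0.00706
Total = 0.0859. Share from q = 0.0576/0.0859 = 0.671.

67.1%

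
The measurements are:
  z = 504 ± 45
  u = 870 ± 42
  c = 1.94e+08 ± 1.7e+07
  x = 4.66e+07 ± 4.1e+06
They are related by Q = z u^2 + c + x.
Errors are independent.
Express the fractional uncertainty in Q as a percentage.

Let p = z·u^2 = 3.81e+08. δp/p = √((1·δz/z)² + (2·δu/u)²) = √(0.00797 + 0.00932) = 0.132, so δp = 5.02e+07.
Q = p + c + x: δQ = √(δp² + δc² + δx²) = √(2.52e+15 + 2.89e+14 + 1.68e+13) = 5.31e+07
Q = 6.22e+08, so δQ/Q = 5.31e+07/6.22e+08 = 0.0854.

8.54%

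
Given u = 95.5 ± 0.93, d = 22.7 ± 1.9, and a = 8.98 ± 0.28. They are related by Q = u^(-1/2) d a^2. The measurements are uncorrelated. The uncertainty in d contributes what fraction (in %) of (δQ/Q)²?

(δQ/Q)² = (−½·δu/u)² + (1·δd/d)² + (2·δa/a)²
  u term: (-0.5×0.00974)² = 2.37e-05
  d term: (1×0.0837)² = 0.00701
  a term: (2×0.0312)² = 0.00389
Total = 0.0109. Share from d = 0.00701/0.0109 = 0.642.

64.2%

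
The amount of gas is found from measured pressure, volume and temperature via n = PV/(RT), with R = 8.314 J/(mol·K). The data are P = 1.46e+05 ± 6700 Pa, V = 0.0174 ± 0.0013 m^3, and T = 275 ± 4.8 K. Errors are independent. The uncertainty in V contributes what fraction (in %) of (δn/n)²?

(δn/n)² = (1·δP/P)² + (1·δV/V)² + (-1·δT/T)²
  P term: (1×0.0459)² = 0.00211
  V term: (1×0.0747)² = 0.00558
  T term: (-1×0.0175)² = 0.000305
Total = 0.00799. Share from V = 0.00558/0.00799 = 0.698.

69.8%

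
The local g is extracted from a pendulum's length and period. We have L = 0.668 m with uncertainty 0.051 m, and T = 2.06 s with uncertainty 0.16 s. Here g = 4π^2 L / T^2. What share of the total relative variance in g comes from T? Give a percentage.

80.5%

(δg/g)² = (1·δL/L)² + (-2·δT/T)²
  L term: (1×0.0763)² = 0.00583
  T term: (-2×0.0777)² = 0.0241
Total = 0.0300. Share from T = 0.0241/0.0300 = 0.805.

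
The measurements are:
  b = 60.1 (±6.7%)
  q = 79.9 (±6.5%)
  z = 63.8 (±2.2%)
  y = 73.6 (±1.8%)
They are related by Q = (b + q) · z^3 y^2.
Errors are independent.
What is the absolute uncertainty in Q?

Let u = b + q = 140. δu = √(δb² + δq²) = √(16.2 + 27.0) = 6.57, so δu/u = 0.0469.
Q is then a monomial in u, z, y:
δQ/Q = √((δu/u)² + (3·δz/z)² + (2·δy/y)²) = √(0.00220 + 0.00436 + 0.00130) = 0.0886
Q = 1.97e+11, so δQ = 0.0886 × 1.97e+11 = 1.75e+10.

1.75e+10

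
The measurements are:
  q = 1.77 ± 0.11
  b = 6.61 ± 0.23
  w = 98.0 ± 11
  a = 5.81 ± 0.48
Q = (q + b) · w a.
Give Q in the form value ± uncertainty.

Let u = q + b = 8.38. δu = √(δq² + δb²) = √(0.0121 + 0.0529) = 0.255, so δu/u = 0.0304.
Q is then a monomial in u, w, a:
δQ/Q = √((δu/u)² + (1·δw/w)² + (1·δa/a)²) = √(0.000926 + 0.0126 + 0.00683) = 0.143
Q = 4770, so δQ = 0.143 × 4770 = 681.

4770 ± 681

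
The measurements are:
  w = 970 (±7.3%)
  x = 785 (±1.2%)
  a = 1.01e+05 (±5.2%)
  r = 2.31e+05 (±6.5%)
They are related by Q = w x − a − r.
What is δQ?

58500

Let p = w·x = 7.61e+05. δp/p = √((1·δw/w)² + (1·δx/x)²) = √(0.00533 + 0.000144) = 0.0740, so δp = 56300.
Q = p − a − r: δQ = √(δp² + δa² + δr²) = √(3.17e+09 + 2.76e+07 + 2.25e+08) = 58500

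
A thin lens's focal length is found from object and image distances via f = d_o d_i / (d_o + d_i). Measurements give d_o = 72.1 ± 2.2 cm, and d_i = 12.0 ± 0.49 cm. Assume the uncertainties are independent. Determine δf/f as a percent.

3.53%

∂f/∂d_o = (d_i/(d_o+d_i))² = 0.0204;  ∂f/∂d_i = (d_o/(d_o+d_i))² = 0.735
δf = √((∂f/∂d_o · δd_o)² + (∂f/∂d_i · δd_i)²) = √(0.00201 + 0.130) = 0.363 cm
f = 10.3 cm, so δf/f = 0.363/10.3 = 0.0353.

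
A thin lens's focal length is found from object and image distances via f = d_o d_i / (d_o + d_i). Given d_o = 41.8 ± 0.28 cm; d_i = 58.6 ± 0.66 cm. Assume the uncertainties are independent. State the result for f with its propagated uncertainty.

24.4 ± 0.149 cm

∂f/∂d_o = (d_i/(d_o+d_i))² = 0.341;  ∂f/∂d_i = (d_o/(d_o+d_i))² = 0.173
δf = √((∂f/∂d_o · δd_o)² + (∂f/∂d_i · δd_i)²) = √(0.00910 + 0.0131) = 0.149 cm
f = 24.4 cm.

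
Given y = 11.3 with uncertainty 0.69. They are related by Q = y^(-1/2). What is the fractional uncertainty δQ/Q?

0.0305

Products/powers → add relative errors in quadrature, weighted by exponent:
  (−½·δy/y)² = (-0.5×0.0611)² = 0.000932
δQ/Q = √(0.000932) = 0.0305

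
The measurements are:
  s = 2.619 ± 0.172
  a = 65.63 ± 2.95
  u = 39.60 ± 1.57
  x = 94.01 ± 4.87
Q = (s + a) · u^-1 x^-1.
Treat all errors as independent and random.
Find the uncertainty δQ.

0.00144

Let w = s + a = 68.25. δw = √(δs² + δa²) = √(0.0296 + 8.70) = 2.96, so δw/w = 0.0433.
Q is then a monomial in w, u, x:
δQ/Q = √((δw/w)² + (-1·δu/u)² + (-1·δx/x)²) = √(0.00187 + 0.00157 + 0.00268) = 0.0783
Q = 0.01833, so δQ = 0.0783 × 0.01833 = 0.00144.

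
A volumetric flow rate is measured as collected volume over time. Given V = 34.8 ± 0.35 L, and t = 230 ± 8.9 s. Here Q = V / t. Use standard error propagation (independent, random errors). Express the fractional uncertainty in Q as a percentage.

Products/powers → add relative errors in quadrature, weighted by exponent:
  (1·δV/V)² = (1×0.0101)² = 0.000101;  (-1·δt/t)² = (-1×0.0387)² = 0.00150
δQ/Q = √(0.00160) = 0.0400

4.00%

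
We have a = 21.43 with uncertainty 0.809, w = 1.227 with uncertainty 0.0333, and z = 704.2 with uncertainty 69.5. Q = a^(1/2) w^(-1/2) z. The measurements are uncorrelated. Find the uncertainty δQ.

Each factor contributes (exponent × relative error)² to (δQ/Q)²:
  (½·δa/a)² = (0.5×0.0378)² = 0.000356;  (−½·δw/w)² = (-0.5×0.0271)² = 0.000184;  (1·δz/z)² = (1×0.0987)² = 0.00974
δQ/Q = √(0.0103) = 0.101
Q = 2943, so δQ = 0.101 × 2943 = 298.

298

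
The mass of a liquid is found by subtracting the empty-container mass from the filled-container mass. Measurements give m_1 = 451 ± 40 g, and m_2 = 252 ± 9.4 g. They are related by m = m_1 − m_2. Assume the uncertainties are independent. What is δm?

41.1 g

Each term contributes (cᵢ δxᵢ)² to (δm)²:
  (δm_1)² = 1600;  (δm_2)² = 88.4
δm = √(1690) = 41.1 g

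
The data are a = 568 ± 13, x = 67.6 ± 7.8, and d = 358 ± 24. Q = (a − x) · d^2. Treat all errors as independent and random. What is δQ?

Let u = a − x = 500. δu = √(δa² + δx²) = √(169 + 60.8) = 15.2, so δu/u = 0.0303.
Q is then a monomial in u, d:
δQ/Q = √((δu/u)² + (2·δd/d)²) = √(0.000918 + 0.0180) = 0.137
Q = 6.41e+07, so δQ = 0.137 × 6.41e+07 = 8.82e+06.

8.82e+06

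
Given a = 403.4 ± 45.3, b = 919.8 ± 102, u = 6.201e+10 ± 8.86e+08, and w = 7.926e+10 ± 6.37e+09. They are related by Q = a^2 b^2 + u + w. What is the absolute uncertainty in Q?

Let p = a^2·b^2 = 1.377e+11. δp/p = √((2·δa/a)² + (2·δb/b)²) = √(0.0504 + 0.0492) = 0.316, so δp = 4.35e+10.
Q = p + u + w: δQ = √(δp² + δu² + δw²) = √(1.89e+21 + 7.85e+17 + 4.06e+19) = 4.39e+10

4.39e+10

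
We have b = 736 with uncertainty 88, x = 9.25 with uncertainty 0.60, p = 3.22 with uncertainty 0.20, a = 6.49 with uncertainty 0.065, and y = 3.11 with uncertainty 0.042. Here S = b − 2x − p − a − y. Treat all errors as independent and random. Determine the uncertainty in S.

88.0

Sums and differences: (δS)² = Σ (cᵢ δxᵢ)².
  (δb)² = 7740;  (2·δx)² = 1.44;  (δp)² = 0.0400;  (δa)² = 0.00423;  (δy)² = 0.00176
δS = √(7750) = 88.0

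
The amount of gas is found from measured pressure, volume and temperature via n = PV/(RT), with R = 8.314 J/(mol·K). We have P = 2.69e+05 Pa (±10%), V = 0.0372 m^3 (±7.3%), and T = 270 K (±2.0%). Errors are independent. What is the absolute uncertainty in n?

0.559 mol

Relative error in a monomial: (δn/n)² = Σ (nᵢ · δxᵢ/xᵢ)².
  (1·δP/P)² = (1×0.100)² = 0.0100;  (1·δV/V)² = (1×0.0730)² = 0.00533;  (-1·δT/T)² = (-1×0.0200)² = 0.000400
δn/n = √(0.0157) = 0.125
n = 4.46 mol, so δn = 0.125 × 4.46 = 0.559 mol.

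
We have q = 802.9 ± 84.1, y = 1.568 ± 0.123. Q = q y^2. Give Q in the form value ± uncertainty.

1974 ± 372

Relative error in a monomial: (δQ/Q)² = Σ (nᵢ · δxᵢ/xᵢ)².
  (1·δq/q)² = (1×0.105)² = 0.0110;  (2·δy/y)² = (2×0.0784)² = 0.0246
δQ/Q = √(0.0356) = 0.189
Q = 1974, so δQ = 0.189 × 1974 = 372.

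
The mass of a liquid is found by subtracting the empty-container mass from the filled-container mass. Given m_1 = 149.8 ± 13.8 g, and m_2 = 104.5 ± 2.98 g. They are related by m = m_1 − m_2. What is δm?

Sums and differences: (δm)² = Σ (cᵢ δxᵢ)².
  (δm_1)² = 190;  (δm_2)² = 8.88
δm = √(199) = 14.1 g

14.1 g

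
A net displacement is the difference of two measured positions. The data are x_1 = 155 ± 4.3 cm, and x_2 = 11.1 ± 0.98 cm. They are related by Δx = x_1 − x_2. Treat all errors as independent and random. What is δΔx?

Sums and differences: (δΔx)² = Σ (cᵢ δxᵢ)².
  (δx_1)² = 18.5;  (δx_2)² = 0.960
δΔx = √(19.5) = 4.41 cm

4.41 cm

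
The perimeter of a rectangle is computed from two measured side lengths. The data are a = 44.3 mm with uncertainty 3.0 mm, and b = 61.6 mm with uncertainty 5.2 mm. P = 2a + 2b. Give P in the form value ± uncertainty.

212 ± 12.0 mm

P is a linear combination, so absolute uncertainties add in quadrature:
  (2·δa)² = 36.0;  (2·δb)² = 108
δP = √(144) = 12.0 mm
P = 212 mm.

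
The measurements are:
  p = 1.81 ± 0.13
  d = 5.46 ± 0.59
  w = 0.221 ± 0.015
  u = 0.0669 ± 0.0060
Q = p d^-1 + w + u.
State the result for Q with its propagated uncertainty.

0.619 ± 0.0459

Let h = p·d^-1 = 0.332. δh/h = √((1·δp/p)² + (-1·δd/d)²) = √(0.00516 + 0.0117) = 0.130, so δh = 0.0430.
Q = h + w + u: δQ = √(δh² + δw² + δu²) = √(0.00185 + 0.000225 + 3.6e-05) = 0.0459
Q = 0.619.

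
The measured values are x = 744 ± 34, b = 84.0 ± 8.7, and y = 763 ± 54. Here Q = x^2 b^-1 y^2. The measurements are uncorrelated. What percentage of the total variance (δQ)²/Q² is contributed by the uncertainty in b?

(δQ/Q)² = (2·δx/x)² + (-1·δb/b)² + (2·δy/y)²
  x term: (2×0.0457)² = 0.00835
  b term: (-1×0.104)² = 0.0107
  y term: (2×0.0708)² = 0.0200
Total = 0.0391. Share from b = 0.0107/0.0391 = 0.274.

27.4%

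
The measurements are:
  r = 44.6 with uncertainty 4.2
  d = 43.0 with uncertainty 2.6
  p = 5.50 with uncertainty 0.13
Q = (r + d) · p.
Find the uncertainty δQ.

29.5

Let u = r + d = 87.6. δu = √(δr² + δd²) = √(17.6 + 6.76) = 4.94, so δu/u = 0.0564.
Q is then a monomial in u, p:
δQ/Q = √((δu/u)² + (1·δp/p)²) = √(0.00318 + 0.000559) = 0.0611
Q = 482, so δQ = 0.0611 × 482 = 29.5.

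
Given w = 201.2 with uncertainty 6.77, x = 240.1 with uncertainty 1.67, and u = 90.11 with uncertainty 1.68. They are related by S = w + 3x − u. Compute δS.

8.59

For a sum/difference, combine absolute errors in quadrature:
  (δw)² = 45.8;  (3·δx)² = 25.1;  (δu)² = 2.82
δS = √(73.8) = 8.59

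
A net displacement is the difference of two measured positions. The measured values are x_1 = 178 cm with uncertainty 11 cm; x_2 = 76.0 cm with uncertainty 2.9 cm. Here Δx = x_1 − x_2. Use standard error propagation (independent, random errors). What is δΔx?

11.4 cm

Δx is a linear combination, so absolute uncertainties add in quadrature:
  (δx_1)² = 121;  (δx_2)² = 8.41
δΔx = √(129) = 11.4 cm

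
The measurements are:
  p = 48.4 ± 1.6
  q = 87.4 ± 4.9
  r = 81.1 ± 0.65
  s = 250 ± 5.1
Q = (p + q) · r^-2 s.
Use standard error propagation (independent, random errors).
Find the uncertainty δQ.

Let u = p + q = 136. δu = √(δp² + δq²) = √(2.56 + 24.0) = 5.15, so δu/u = 0.0380.
Q is then a monomial in u, r, s:
δQ/Q = √((δu/u)² + (-2·δr/r)² + (1·δs/s)²) = √(0.00144 + 0.000257 + 0.000416) = 0.0460
Q = 5.16, so δQ = 0.0460 × 5.16 = 0.237.

0.237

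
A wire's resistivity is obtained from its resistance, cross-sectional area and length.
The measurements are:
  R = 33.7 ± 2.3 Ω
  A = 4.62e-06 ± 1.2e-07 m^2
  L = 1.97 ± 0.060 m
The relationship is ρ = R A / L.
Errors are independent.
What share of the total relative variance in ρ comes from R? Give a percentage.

(δρ/ρ)² = (1·δR/R)² + (1·δA/A)² + (-1·δL/L)²
  R term: (1×0.0682)² = 0.00466
  A term: (1×0.0260)² = 0.000675
  L term: (-1×0.0305)² = 0.000928
Total = 0.00626. Share from R = 0.00466/0.00626 = 0.744.

74.4%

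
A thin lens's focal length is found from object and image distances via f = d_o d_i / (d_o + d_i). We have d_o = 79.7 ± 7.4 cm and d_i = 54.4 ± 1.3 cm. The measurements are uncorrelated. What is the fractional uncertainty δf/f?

∂f/∂d_o = (d_i/(d_o+d_i))² = 0.165;  ∂f/∂d_i = (d_o/(d_o+d_i))² = 0.353
δf = √((∂f/∂d_o · δd_o)² + (∂f/∂d_i · δd_i)²) = √(1.48 + 0.211) = 1.30 cm
f = 32.3 cm, so δf/f = 1.30/32.3 = 0.0403.

0.0403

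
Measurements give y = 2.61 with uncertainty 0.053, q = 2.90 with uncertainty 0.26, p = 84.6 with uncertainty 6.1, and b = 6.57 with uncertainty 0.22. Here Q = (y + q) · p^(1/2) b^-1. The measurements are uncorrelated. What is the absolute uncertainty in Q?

Let u = y + q = 5.51. δu = √(δy² + δq²) = √(0.00281 + 0.0676) = 0.265, so δu/u = 0.0482.
Q is then a monomial in u, p, b:
δQ/Q = √((δu/u)² + (½·δp/p)² + (-1·δb/b)²) = √(0.00232 + 0.00130 + 0.00112) = 0.0688
Q = 7.71, so δQ = 0.0688 × 7.71 = 0.531.

0.531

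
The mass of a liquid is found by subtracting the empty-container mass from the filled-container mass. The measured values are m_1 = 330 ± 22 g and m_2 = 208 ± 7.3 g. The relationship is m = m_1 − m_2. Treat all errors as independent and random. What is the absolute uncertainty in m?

23.2 g

Each term contributes (cᵢ δxᵢ)² to (δm)²:
  (δm_1)² = 484;  (δm_2)² = 53.3
δm = √(537) = 23.2 g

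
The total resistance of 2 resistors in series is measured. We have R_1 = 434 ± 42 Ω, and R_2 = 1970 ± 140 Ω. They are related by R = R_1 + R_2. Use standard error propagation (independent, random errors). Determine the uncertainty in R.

For a sum/difference, combine absolute errors in quadrature:
  (δR_1)² = 1760;  (δR_2)² = 19600
δR = √(21400) = 146 Ω

146 Ω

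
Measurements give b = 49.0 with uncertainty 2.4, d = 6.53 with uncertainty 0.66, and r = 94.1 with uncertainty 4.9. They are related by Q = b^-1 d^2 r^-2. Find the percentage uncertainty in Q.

For a monomial Q ∝ b^-1, d^2, r^-2, fractional errors add in quadrature:
  (-1·δb/b)² = (-1×0.0490)² = 0.00240;  (2·δd/d)² = (2×0.101)² = 0.0409;  (-2·δr/r)² = (-2×0.0521)² = 0.0108
δQ/Q = √(0.0541) = 0.233

23.3%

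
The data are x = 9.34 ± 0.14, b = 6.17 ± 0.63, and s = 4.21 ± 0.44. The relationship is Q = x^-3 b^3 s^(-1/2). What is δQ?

Since Q is a product/quotient, work with relative uncertainties:
  (-3·δx/x)² = (-3×0.0150)² = 0.00202;  (3·δb/b)² = (3×0.102)² = 0.0938;  (−½·δs/s)² = (-0.5×0.105)² = 0.00273
δQ/Q = √(0.0986) = 0.314
Q = 0.140, so δQ = 0.314 × 0.140 = 0.0441.

0.0441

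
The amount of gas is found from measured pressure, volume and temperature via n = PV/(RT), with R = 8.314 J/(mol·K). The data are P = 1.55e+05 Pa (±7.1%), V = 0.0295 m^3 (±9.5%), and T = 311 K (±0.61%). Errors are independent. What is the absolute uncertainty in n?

0.210 mol

Each factor contributes (exponent × relative error)² to (δn/n)²:
  (1·δP/P)² = (1×0.0710)² = 0.00504;  (1·δV/V)² = (1×0.0950)² = 0.00903;  (-1·δT/T)² = (-1×0.00610)² = 3.72e-05
δn/n = √(0.0141) = 0.119
n = 1.77 mol, so δn = 0.119 × 1.77 = 0.210 mol.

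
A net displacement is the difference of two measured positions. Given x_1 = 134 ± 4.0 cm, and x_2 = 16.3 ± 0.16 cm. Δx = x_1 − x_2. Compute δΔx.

4.00 cm

Absolute uncertainties add in quadrature for a linear combination:
  (δx_1)² = 16.0;  (δx_2)² = 0.0256
δΔx = √(16.0) = 4.00 cm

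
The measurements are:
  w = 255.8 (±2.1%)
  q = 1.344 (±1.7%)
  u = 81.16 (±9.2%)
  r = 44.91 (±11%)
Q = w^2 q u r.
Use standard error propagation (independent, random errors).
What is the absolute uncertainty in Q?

Products/powers → add relative errors in quadrature, weighted by exponent:
  (2·δw/w)² = (2×0.0210)² = 0.00176;  (1·δq/q)² = (1×0.0170)² = 0.000289;  (1·δu/u)² = (1×0.0920)² = 0.00846;  (1·δr/r)² = (1×0.110)² = 0.0121
δQ/Q = √(0.0226) = 0.150
Q = 3.205e+08, so δQ = 0.150 × 3.205e+08 = 4.82e+07.

4.82e+07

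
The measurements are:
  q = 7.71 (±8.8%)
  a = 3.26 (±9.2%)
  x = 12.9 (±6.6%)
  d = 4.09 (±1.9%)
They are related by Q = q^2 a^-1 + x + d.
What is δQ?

3.72

Let p = q^2·a^-1 = 18.2. δp/p = √((2·δq/q)² + (-1·δa/a)²) = √(0.0310 + 0.00846) = 0.199, so δp = 3.62.
Q = p + x + d: δQ = √(δp² + δx² + δd²) = √(13.1 + 0.725 + 0.00604) = 3.72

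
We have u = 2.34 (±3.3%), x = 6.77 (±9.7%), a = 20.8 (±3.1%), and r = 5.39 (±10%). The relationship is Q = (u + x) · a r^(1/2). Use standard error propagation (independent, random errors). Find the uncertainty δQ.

Let w = u + x = 9.11. δw = √(δu² + δx²) = √(0.00596 + 0.431) = 0.661, so δw/w = 0.0726.
Q is then a monomial in w, a, r:
δQ/Q = √((δw/w)² + (1·δa/a)² + (½·δr/r)²) = √(0.00527 + 0.000961 + 0.00250) = 0.0934
Q = 440, so δQ = 0.0934 × 440 = 41.1.

41.1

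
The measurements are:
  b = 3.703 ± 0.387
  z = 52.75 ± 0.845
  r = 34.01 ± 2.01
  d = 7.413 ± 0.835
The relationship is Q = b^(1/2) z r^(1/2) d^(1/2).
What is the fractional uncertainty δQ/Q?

0.0839

Relative error in a monomial: (δQ/Q)² = Σ (nᵢ · δxᵢ/xᵢ)².
  (½·δb/b)² = (0.5×0.105)² = 0.00273;  (1·δz/z)² = (1×0.0160)² = 0.000257;  (½·δr/r)² = (0.5×0.0591)² = 0.000873;  (½·δd/d)² = (0.5×0.113)² = 0.00317
δQ/Q = √(0.00703) = 0.0839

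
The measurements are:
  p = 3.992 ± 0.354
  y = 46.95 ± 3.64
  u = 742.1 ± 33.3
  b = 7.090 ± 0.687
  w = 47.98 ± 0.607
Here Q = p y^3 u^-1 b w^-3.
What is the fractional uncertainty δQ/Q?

For a monomial Q ∝ p, y^3, u^-1, b, w^-3, fractional errors add in quadrature:
  (1·δp/p)² = (1×0.0887)² = 0.00786;  (3·δy/y)² = (3×0.0775)² = 0.0541;  (-1·δu/u)² = (-1×0.0449)² = 0.00201;  (1·δb/b)² = (1×0.0969)² = 0.00939;  (-3·δw/w)² = (-3×0.0127)² = 0.00144
δQ/Q = √(0.0748) = 0.274

0.274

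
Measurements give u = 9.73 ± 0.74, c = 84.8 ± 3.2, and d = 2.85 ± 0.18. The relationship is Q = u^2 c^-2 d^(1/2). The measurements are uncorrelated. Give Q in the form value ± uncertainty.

0.0222 ± 0.00384

Relative error in a monomial: (δQ/Q)² = Σ (nᵢ · δxᵢ/xᵢ)².
  (2·δu/u)² = (2×0.0761)² = 0.0231;  (-2·δc/c)² = (-2×0.0377)² = 0.00570;  (½·δd/d)² = (0.5×0.0632)² = 0.000997
δQ/Q = √(0.0298) = 0.173
Q = 0.0222, so δQ = 0.173 × 0.0222 = 0.00384.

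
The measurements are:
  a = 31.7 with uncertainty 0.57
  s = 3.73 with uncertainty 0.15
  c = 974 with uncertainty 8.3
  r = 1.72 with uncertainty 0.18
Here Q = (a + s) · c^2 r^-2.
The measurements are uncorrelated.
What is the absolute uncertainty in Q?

Let u = a + s = 35.4. δu = √(δa² + δs²) = √(0.325 + 0.0225) = 0.589, so δu/u = 0.0166.
Q is then a monomial in u, c, r:
δQ/Q = √((δu/u)² + (2·δc/c)² + (-2·δr/r)²) = √(0.000277 + 0.000290 + 0.0438) = 0.211
Q = 1.14e+07, so δQ = 0.211 × 1.14e+07 = 2.39e+06.

2.39e+06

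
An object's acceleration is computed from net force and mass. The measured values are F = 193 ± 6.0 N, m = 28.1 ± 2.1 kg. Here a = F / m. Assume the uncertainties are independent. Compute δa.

a is a product of powers, so relative uncertainties combine in quadrature:
  (1·δF/F)² = (1×0.0311)² = 0.000966;  (-1·δm/m)² = (-1×0.0747)² = 0.00559
δa/a = √(0.00655) = 0.0809
a = 6.87 m/s^2, so δa = 0.0809 × 6.87 = 0.556 m/s^2.

0.556 m/s^2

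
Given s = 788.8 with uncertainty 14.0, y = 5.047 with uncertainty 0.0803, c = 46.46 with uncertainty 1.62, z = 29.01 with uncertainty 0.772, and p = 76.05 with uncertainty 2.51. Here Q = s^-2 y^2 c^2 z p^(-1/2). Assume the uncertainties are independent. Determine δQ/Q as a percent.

Q is a product of powers, so relative uncertainties combine in quadrature:
  (-2·δs/s)² = (-2×0.0177)² = 0.00126;  (2·δy/y)² = (2×0.0159)² = 0.00101;  (2·δc/c)² = (2×0.0349)² = 0.00486;  (1·δz/z)² = (1×0.0266)² = 0.000708;  (−½·δp/p)² = (-0.5×0.0330)² = 0.000272
δQ/Q = √(0.00812) = 0.0901

9.01%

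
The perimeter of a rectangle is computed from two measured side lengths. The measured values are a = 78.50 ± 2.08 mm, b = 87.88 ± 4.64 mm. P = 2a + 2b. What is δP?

10.2 mm

P is a linear combination, so absolute uncertainties add in quadrature:
  (2·δa)² = 17.3;  (2·δb)² = 86.1
δP = √(103) = 10.2 mm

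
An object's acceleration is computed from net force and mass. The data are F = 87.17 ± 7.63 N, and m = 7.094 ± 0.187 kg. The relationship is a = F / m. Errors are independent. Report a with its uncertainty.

12.29 ± 1.12 m/s^2

Relative error in a monomial: (δa/a)² = Σ (nᵢ · δxᵢ/xᵢ)².
  (1·δF/F)² = (1×0.0875)² = 0.00766;  (-1·δm/m)² = (-1×0.0264)² = 0.000695
δa/a = √(0.00836) = 0.0914
a = 12.29 m/s^2, so δa = 0.0914 × 12.29 = 1.12 m/s^2.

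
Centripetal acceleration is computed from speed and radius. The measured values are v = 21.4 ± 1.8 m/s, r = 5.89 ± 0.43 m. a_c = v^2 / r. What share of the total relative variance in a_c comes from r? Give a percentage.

(δa_c/a_c)² = (2·δv/v)² + (-1·δr/r)²
  v term: (2×0.0841)² = 0.0283
  r term: (-1×0.0730)² = 0.00533
Total = 0.0336. Share from r = 0.00533/0.0336 = 0.158.

15.8%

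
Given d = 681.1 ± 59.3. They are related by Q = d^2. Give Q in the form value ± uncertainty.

463900 ± 80800

For a monomial Q ∝ d^2, fractional errors add in quadrature:
  (2·δd/d)² = (2×0.0871)² = 0.0303
δQ/Q = √(0.0303) = 0.174
Q = 463900, so δQ = 0.174 × 463900 = 80800.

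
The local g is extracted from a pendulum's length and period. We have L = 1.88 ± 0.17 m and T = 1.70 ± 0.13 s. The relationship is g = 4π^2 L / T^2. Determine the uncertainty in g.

4.56 m/s^2

Since g is a product/quotient, work with relative uncertainties:
  (1·δL/L)² = (1×0.0904)² = 0.00818;  (-2·δT/T)² = (-2×0.0765)² = 0.0234
δg/g = √(0.0316) = 0.178
g = 25.7 m/s^2, so δg = 0.178 × 25.7 = 4.56 m/s^2.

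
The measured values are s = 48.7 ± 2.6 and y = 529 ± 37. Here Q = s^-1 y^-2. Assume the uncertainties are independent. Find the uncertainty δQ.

1.1e-08

Products/powers → add relative errors in quadrature, weighted by exponent:
  (-1·δs/s)² = (-1×0.0534)² = 0.00285;  (-2·δy/y)² = (-2×0.0699)² = 0.0196
δQ/Q = √(0.0224) = 0.150
Q = 7.34e-08, so δQ = 0.150 × 7.34e-08 = 1.1e-08.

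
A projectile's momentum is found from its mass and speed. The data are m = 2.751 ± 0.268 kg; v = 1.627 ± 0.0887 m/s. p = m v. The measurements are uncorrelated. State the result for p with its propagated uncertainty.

Each factor contributes (exponent × relative error)² to (δp/p)²:
  (1·δm/m)² = (1×0.0974)² = 0.00949;  (1·δv/v)² = (1×0.0545)² = 0.00297
δp/p = √(0.0125) = 0.112
p = 4.476 kg·m/s, so δp = 0.112 × 4.476 = 0.500 kg·m/s.

4.476 ± 0.500 kg·m/s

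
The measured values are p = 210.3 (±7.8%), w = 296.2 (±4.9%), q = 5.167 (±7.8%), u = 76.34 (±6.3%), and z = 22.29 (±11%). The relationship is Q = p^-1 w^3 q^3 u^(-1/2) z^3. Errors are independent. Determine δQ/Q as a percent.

Relative error in a monomial: (δQ/Q)² = Σ (nᵢ · δxᵢ/xᵢ)².
  (-1·δp/p)² = (-1×0.0780)² = 0.00608;  (3·δw/w)² = (3×0.0490)² = 0.0216;  (3·δq/q)² = (3×0.0780)² = 0.0548;  (−½·δu/u)² = (-0.5×0.0630)² = 0.000992;  (3·δz/z)² = (3×0.110)² = 0.109
δQ/Q = √(0.192) = 0.439

43.9%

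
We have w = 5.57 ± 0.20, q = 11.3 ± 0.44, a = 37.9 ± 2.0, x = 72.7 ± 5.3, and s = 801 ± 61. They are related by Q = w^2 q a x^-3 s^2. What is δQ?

Since Q is a product/quotient, work with relative uncertainties:
  (2·δw/w)² = (2×0.0359)² = 0.00516;  (1·δq/q)² = (1×0.0389)² = 0.00152;  (1·δa/a)² = (1×0.0528)² = 0.00278;  (-3·δx/x)² = (-3×0.0729)² = 0.0478;  (2·δs/s)² = (2×0.0762)² = 0.0232
δQ/Q = √(0.0805) = 0.284
Q = 22200, so δQ = 0.284 × 22200 = 6290.

6290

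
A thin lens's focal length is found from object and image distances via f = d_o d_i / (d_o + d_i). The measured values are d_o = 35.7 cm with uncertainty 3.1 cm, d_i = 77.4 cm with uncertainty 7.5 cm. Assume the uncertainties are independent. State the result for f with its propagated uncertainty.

∂f/∂d_o = (d_i/(d_o+d_i))² = 0.468;  ∂f/∂d_i = (d_o/(d_o+d_i))² = 0.0996
δf = √((∂f/∂d_o · δd_o)² + (∂f/∂d_i · δd_i)²) = √(2.11 + 0.558) = 1.63 cm
f = 24.4 cm.

24.4 ± 1.63 cm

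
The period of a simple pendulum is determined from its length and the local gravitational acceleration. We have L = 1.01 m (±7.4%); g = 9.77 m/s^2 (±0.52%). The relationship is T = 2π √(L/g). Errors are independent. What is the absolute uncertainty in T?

Products/powers → add relative errors in quadrature, weighted by exponent:
  (½·δL/L)² = (0.5×0.0740)² = 0.00137;  (−½·δg/g)² = (-0.5×0.00520)² = 6.76e-06
δT/T = √(0.00138) = 0.0371
T = 2.02 s, so δT = 0.0371 × 2.02 = 0.0749 s.

0.0749 s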